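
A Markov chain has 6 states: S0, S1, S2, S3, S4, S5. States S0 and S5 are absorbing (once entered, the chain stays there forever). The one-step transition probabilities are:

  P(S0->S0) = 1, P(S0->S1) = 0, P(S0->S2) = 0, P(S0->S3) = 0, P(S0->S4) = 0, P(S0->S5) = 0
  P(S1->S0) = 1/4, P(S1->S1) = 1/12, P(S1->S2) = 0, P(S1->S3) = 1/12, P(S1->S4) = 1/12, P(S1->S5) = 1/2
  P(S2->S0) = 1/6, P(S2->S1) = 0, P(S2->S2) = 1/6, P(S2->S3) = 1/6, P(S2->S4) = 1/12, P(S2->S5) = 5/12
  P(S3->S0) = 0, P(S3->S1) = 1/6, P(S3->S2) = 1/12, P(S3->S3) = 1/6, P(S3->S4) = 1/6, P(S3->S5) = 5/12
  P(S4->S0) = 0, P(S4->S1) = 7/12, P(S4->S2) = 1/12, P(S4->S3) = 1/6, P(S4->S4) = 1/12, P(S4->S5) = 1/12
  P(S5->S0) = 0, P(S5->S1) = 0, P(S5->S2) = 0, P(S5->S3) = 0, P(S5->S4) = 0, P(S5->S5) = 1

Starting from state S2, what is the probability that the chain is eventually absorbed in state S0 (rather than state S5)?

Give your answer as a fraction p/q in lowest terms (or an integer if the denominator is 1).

Answer: 2550/10147

Derivation:
Let a_i = P(absorbed in S0 | start in state i).
Boundary conditions: a_S0 = 1, a_S5 = 0.
For each transient state i, a_i = sum_j P(i->j) * a_j:
  a_S1 = 1/4*a_S0 + 1/12*a_S1 + 0*a_S2 + 1/12*a_S3 + 1/12*a_S4 + 1/2*a_S5
  a_S2 = 1/6*a_S0 + 0*a_S1 + 1/6*a_S2 + 1/6*a_S3 + 1/12*a_S4 + 5/12*a_S5
  a_S3 = 0*a_S0 + 1/6*a_S1 + 1/12*a_S2 + 1/6*a_S3 + 1/6*a_S4 + 5/12*a_S5
  a_S4 = 0*a_S0 + 7/12*a_S1 + 1/12*a_S2 + 1/6*a_S3 + 1/12*a_S4 + 1/12*a_S5

Substituting a_S0 = 1 and a_S5 = 0, rearrange to (I - Q) a = r where r[i] = P(i -> S0):
  [11/12, 0, -1/12, -1/12] . (a_S1, a_S2, a_S3, a_S4) = 1/4
  [0, 5/6, -1/6, -1/12] . (a_S1, a_S2, a_S3, a_S4) = 1/6
  [-1/6, -1/12, 5/6, -1/6] . (a_S1, a_S2, a_S3, a_S4) = 0
  [-7/12, -1/12, -1/6, 11/12] . (a_S1, a_S2, a_S3, a_S4) = 0

Solving yields:
  a_S1 = 3116/10147
  a_S2 = 2550/10147
  a_S3 = 1371/10147
  a_S4 = 2464/10147

Starting state is S2, so the absorption probability is a_S2 = 2550/10147.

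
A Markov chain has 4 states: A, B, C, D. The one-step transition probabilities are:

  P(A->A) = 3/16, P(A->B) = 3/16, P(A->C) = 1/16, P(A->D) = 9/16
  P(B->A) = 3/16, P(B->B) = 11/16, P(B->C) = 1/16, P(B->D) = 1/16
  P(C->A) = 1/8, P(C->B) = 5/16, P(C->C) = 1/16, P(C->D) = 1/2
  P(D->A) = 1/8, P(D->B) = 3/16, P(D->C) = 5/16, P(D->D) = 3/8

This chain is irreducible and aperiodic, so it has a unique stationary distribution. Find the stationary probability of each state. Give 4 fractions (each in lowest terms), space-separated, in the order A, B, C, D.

The stationary distribution satisfies pi = pi * P, i.e.:
  pi_A = 3/16*pi_A + 3/16*pi_B + 1/8*pi_C + 1/8*pi_D
  pi_B = 3/16*pi_A + 11/16*pi_B + 5/16*pi_C + 3/16*pi_D
  pi_C = 1/16*pi_A + 1/16*pi_B + 1/16*pi_C + 5/16*pi_D
  pi_D = 9/16*pi_A + 1/16*pi_B + 1/2*pi_C + 3/8*pi_D
with normalization: pi_A + pi_B + pi_C + pi_D = 1.

Using the first 3 balance equations plus normalization, the linear system A*pi = b is:
  [-13/16, 3/16, 1/8, 1/8] . pi = 0
  [3/16, -5/16, 5/16, 3/16] . pi = 0
  [1/16, 1/16, -15/16, 5/16] . pi = 0
  [1, 1, 1, 1] . pi = 1

Solving yields:
  pi_A = 203/1264
  pi_B = 517/1264
  pi_C = 43/316
  pi_D = 93/316

Verification (pi * P):
  203/1264*3/16 + 517/1264*3/16 + 43/316*1/8 + 93/316*1/8 = 203/1264 = pi_A  (ok)
  203/1264*3/16 + 517/1264*11/16 + 43/316*5/16 + 93/316*3/16 = 517/1264 = pi_B  (ok)
  203/1264*1/16 + 517/1264*1/16 + 43/316*1/16 + 93/316*5/16 = 43/316 = pi_C  (ok)
  203/1264*9/16 + 517/1264*1/16 + 43/316*1/2 + 93/316*3/8 = 93/316 = pi_D  (ok)

Answer: 203/1264 517/1264 43/316 93/316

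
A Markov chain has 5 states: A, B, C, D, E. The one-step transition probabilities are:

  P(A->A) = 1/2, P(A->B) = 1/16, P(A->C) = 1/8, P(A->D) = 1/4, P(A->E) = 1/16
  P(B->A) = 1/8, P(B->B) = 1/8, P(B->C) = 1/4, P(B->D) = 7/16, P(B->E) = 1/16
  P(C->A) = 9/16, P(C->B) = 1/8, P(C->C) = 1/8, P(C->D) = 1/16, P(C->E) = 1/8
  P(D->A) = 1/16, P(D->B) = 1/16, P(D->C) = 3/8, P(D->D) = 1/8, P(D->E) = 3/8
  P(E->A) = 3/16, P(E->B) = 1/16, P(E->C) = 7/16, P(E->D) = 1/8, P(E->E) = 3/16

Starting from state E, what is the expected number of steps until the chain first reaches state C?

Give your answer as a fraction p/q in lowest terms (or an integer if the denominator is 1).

Let h_i = expected steps to first reach C from state i.
Boundary: h_C = 0.
First-step equations for the other states:
  h_A = 1 + 1/2*h_A + 1/16*h_B + 1/8*h_C + 1/4*h_D + 1/16*h_E
  h_B = 1 + 1/8*h_A + 1/8*h_B + 1/4*h_C + 7/16*h_D + 1/16*h_E
  h_D = 1 + 1/16*h_A + 1/16*h_B + 3/8*h_C + 1/8*h_D + 3/8*h_E
  h_E = 1 + 3/16*h_A + 1/16*h_B + 7/16*h_C + 1/8*h_D + 3/16*h_E

Substituting h_C = 0 and rearranging gives the linear system (I - Q) h = 1:
  [1/2, -1/16, -1/4, -1/16] . (h_A, h_B, h_D, h_E) = 1
  [-1/8, 7/8, -7/16, -1/16] . (h_A, h_B, h_D, h_E) = 1
  [-1/16, -1/16, 7/8, -3/8] . (h_A, h_B, h_D, h_E) = 1
  [-3/16, -1/16, -1/8, 13/16] . (h_A, h_B, h_D, h_E) = 1

Solving yields:
  h_A = 62880/14717
  h_B = 50608/14717
  h_D = 43440/14717
  h_E = 43200/14717

Starting state is E, so the expected hitting time is h_E = 43200/14717.

Answer: 43200/14717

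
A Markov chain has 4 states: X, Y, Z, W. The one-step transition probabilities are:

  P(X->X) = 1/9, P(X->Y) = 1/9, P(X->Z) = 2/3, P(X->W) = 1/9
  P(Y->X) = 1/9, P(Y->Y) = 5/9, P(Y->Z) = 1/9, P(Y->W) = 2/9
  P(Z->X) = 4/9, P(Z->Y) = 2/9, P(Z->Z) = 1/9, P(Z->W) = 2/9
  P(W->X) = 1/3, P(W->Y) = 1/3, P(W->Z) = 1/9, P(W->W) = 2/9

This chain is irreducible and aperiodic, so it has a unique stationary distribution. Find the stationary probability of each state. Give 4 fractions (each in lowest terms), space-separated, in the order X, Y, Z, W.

The stationary distribution satisfies pi = pi * P, i.e.:
  pi_X = 1/9*pi_X + 1/9*pi_Y + 4/9*pi_Z + 1/3*pi_W
  pi_Y = 1/9*pi_X + 5/9*pi_Y + 2/9*pi_Z + 1/3*pi_W
  pi_Z = 2/3*pi_X + 1/9*pi_Y + 1/9*pi_Z + 1/9*pi_W
  pi_W = 1/9*pi_X + 2/9*pi_Y + 2/9*pi_Z + 2/9*pi_W
with normalization: pi_X + pi_Y + pi_Z + pi_W = 1.

Using the first 3 balance equations plus normalization, the linear system A*pi = b is:
  [-8/9, 1/9, 4/9, 1/3] . pi = 0
  [1/9, -4/9, 2/9, 1/3] . pi = 0
  [2/3, 1/9, -8/9, 1/9] . pi = 0
  [1, 1, 1, 1] . pi = 1

Solving yields:
  pi_X = 4/17
  pi_Y = 50/153
  pi_Z = 37/153
  pi_W = 10/51

Verification (pi * P):
  4/17*1/9 + 50/153*1/9 + 37/153*4/9 + 10/51*1/3 = 4/17 = pi_X  (ok)
  4/17*1/9 + 50/153*5/9 + 37/153*2/9 + 10/51*1/3 = 50/153 = pi_Y  (ok)
  4/17*2/3 + 50/153*1/9 + 37/153*1/9 + 10/51*1/9 = 37/153 = pi_Z  (ok)
  4/17*1/9 + 50/153*2/9 + 37/153*2/9 + 10/51*2/9 = 10/51 = pi_W  (ok)

Answer: 4/17 50/153 37/153 10/51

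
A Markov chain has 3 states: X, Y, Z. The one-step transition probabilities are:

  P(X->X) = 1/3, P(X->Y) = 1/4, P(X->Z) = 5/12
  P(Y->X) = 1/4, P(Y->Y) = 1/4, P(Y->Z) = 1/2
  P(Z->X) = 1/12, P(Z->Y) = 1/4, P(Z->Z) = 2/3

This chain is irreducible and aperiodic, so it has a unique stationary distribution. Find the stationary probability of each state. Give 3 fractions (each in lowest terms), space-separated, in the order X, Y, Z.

The stationary distribution satisfies pi = pi * P, i.e.:
  pi_X = 1/3*pi_X + 1/4*pi_Y + 1/12*pi_Z
  pi_Y = 1/4*pi_X + 1/4*pi_Y + 1/4*pi_Z
  pi_Z = 5/12*pi_X + 1/2*pi_Y + 2/3*pi_Z
with normalization: pi_X + pi_Y + pi_Z = 1.

Using the first 2 balance equations plus normalization, the linear system A*pi = b is:
  [-2/3, 1/4, 1/12] . pi = 0
  [1/4, -3/4, 1/4] . pi = 0
  [1, 1, 1] . pi = 1

Solving yields:
  pi_X = 1/6
  pi_Y = 1/4
  pi_Z = 7/12

Verification (pi * P):
  1/6*1/3 + 1/4*1/4 + 7/12*1/12 = 1/6 = pi_X  (ok)
  1/6*1/4 + 1/4*1/4 + 7/12*1/4 = 1/4 = pi_Y  (ok)
  1/6*5/12 + 1/4*1/2 + 7/12*2/3 = 7/12 = pi_Z  (ok)

Answer: 1/6 1/4 7/12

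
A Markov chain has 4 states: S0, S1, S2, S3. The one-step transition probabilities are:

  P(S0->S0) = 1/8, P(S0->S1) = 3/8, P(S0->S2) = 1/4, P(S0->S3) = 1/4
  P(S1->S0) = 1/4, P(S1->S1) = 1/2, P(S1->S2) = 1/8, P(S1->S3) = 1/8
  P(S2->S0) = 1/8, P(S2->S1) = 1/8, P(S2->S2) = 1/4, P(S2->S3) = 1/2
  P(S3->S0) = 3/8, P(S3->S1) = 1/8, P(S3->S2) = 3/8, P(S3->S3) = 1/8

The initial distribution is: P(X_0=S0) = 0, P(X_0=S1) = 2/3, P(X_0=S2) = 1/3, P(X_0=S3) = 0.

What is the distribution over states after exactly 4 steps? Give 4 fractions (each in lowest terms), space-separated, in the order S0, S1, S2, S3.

Answer: 915/4096 3601/12288 993/4096 2963/12288

Derivation:
Propagating the distribution step by step (d_{t+1} = d_t * P):
d_0 = (S0=0, S1=2/3, S2=1/3, S3=0)
  d_1[S0] = 0*1/8 + 2/3*1/4 + 1/3*1/8 + 0*3/8 = 5/24
  d_1[S1] = 0*3/8 + 2/3*1/2 + 1/3*1/8 + 0*1/8 = 3/8
  d_1[S2] = 0*1/4 + 2/3*1/8 + 1/3*1/4 + 0*3/8 = 1/6
  d_1[S3] = 0*1/4 + 2/3*1/8 + 1/3*1/2 + 0*1/8 = 1/4
d_1 = (S0=5/24, S1=3/8, S2=1/6, S3=1/4)
  d_2[S0] = 5/24*1/8 + 3/8*1/4 + 1/6*1/8 + 1/4*3/8 = 15/64
  d_2[S1] = 5/24*3/8 + 3/8*1/2 + 1/6*1/8 + 1/4*1/8 = 61/192
  d_2[S2] = 5/24*1/4 + 3/8*1/8 + 1/6*1/4 + 1/4*3/8 = 15/64
  d_2[S3] = 5/24*1/4 + 3/8*1/8 + 1/6*1/2 + 1/4*1/8 = 41/192
d_2 = (S0=15/64, S1=61/192, S2=15/64, S3=41/192)
  d_3[S0] = 15/64*1/8 + 61/192*1/4 + 15/64*1/8 + 41/192*3/8 = 335/1536
  d_3[S1] = 15/64*3/8 + 61/192*1/2 + 15/64*1/8 + 41/192*1/8 = 155/512
  d_3[S2] = 15/64*1/4 + 61/192*1/8 + 15/64*1/4 + 41/192*3/8 = 91/384
  d_3[S3] = 15/64*1/4 + 61/192*1/8 + 15/64*1/2 + 41/192*1/8 = 31/128
d_3 = (S0=335/1536, S1=155/512, S2=91/384, S3=31/128)
  d_4[S0] = 335/1536*1/8 + 155/512*1/4 + 91/384*1/8 + 31/128*3/8 = 915/4096
  d_4[S1] = 335/1536*3/8 + 155/512*1/2 + 91/384*1/8 + 31/128*1/8 = 3601/12288
  d_4[S2] = 335/1536*1/4 + 155/512*1/8 + 91/384*1/4 + 31/128*3/8 = 993/4096
  d_4[S3] = 335/1536*1/4 + 155/512*1/8 + 91/384*1/2 + 31/128*1/8 = 2963/12288
d_4 = (S0=915/4096, S1=3601/12288, S2=993/4096, S3=2963/12288)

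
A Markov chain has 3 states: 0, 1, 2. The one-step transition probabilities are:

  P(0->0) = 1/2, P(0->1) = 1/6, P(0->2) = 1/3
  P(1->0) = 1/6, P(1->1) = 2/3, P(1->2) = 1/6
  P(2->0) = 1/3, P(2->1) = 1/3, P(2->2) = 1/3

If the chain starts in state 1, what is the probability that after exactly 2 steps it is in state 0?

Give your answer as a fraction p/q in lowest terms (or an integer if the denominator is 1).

Answer: 1/4

Derivation:
Computing P^2 by repeated multiplication:
P^1 =
  0: [1/2, 1/6, 1/3]
  1: [1/6, 2/3, 1/6]
  2: [1/3, 1/3, 1/3]
P^2 =
  0: [7/18, 11/36, 11/36]
  1: [1/4, 19/36, 2/9]
  2: [1/3, 7/18, 5/18]

(P^2)[1 -> 0] = 1/4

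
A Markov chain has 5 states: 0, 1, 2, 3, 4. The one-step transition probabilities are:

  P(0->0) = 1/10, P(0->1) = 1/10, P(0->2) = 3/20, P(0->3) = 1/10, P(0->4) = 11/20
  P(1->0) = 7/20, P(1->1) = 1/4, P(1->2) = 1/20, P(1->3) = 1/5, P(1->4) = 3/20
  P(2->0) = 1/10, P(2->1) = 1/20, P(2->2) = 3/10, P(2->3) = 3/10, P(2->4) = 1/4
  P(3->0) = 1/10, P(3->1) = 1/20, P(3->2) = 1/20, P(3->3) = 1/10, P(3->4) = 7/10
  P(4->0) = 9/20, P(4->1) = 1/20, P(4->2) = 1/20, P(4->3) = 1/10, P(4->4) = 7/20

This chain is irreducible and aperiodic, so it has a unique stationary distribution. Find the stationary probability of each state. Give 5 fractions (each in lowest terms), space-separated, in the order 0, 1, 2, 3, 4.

The stationary distribution satisfies pi = pi * P, i.e.:
  pi_0 = 1/10*pi_0 + 7/20*pi_1 + 1/10*pi_2 + 1/10*pi_3 + 9/20*pi_4
  pi_1 = 1/10*pi_0 + 1/4*pi_1 + 1/20*pi_2 + 1/20*pi_3 + 1/20*pi_4
  pi_2 = 3/20*pi_0 + 1/20*pi_1 + 3/10*pi_2 + 1/20*pi_3 + 1/20*pi_4
  pi_3 = 1/10*pi_0 + 1/5*pi_1 + 3/10*pi_2 + 1/10*pi_3 + 1/10*pi_4
  pi_4 = 11/20*pi_0 + 3/20*pi_1 + 1/4*pi_2 + 7/10*pi_3 + 7/20*pi_4
with normalization: pi_0 + pi_1 + pi_2 + pi_3 + pi_4 = 1.

Using the first 4 balance equations plus normalization, the linear system A*pi = b is:
  [-9/10, 7/20, 1/10, 1/10, 9/20] . pi = 0
  [1/10, -3/4, 1/20, 1/20, 1/20] . pi = 0
  [3/20, 1/20, -7/10, 1/20, 1/20] . pi = 0
  [1/10, 1/5, 3/10, -9/10, 1/10] . pi = 0
  [1, 1, 1, 1, 1] . pi = 1

Solving yields:
  pi_0 = 6057/22631
  pi_1 = 1793/22631
  pi_2 = 6949/67893
  pi_3 = 8717/67893
  pi_4 = 9559/22631

Verification (pi * P):
  6057/22631*1/10 + 1793/22631*7/20 + 6949/67893*1/10 + 8717/67893*1/10 + 9559/22631*9/20 = 6057/22631 = pi_0  (ok)
  6057/22631*1/10 + 1793/22631*1/4 + 6949/67893*1/20 + 8717/67893*1/20 + 9559/22631*1/20 = 1793/22631 = pi_1  (ok)
  6057/22631*3/20 + 1793/22631*1/20 + 6949/67893*3/10 + 8717/67893*1/20 + 9559/22631*1/20 = 6949/67893 = pi_2  (ok)
  6057/22631*1/10 + 1793/22631*1/5 + 6949/67893*3/10 + 8717/67893*1/10 + 9559/22631*1/10 = 8717/67893 = pi_3  (ok)
  6057/22631*11/20 + 1793/22631*3/20 + 6949/67893*1/4 + 8717/67893*7/10 + 9559/22631*7/20 = 9559/22631 = pi_4  (ok)

Answer: 6057/22631 1793/22631 6949/67893 8717/67893 9559/22631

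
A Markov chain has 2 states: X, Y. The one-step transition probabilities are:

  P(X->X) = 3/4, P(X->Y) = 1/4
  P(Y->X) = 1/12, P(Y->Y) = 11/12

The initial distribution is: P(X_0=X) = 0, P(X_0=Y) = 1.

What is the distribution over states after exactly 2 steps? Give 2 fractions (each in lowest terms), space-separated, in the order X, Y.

Answer: 5/36 31/36

Derivation:
Propagating the distribution step by step (d_{t+1} = d_t * P):
d_0 = (X=0, Y=1)
  d_1[X] = 0*3/4 + 1*1/12 = 1/12
  d_1[Y] = 0*1/4 + 1*11/12 = 11/12
d_1 = (X=1/12, Y=11/12)
  d_2[X] = 1/12*3/4 + 11/12*1/12 = 5/36
  d_2[Y] = 1/12*1/4 + 11/12*11/12 = 31/36
d_2 = (X=5/36, Y=31/36)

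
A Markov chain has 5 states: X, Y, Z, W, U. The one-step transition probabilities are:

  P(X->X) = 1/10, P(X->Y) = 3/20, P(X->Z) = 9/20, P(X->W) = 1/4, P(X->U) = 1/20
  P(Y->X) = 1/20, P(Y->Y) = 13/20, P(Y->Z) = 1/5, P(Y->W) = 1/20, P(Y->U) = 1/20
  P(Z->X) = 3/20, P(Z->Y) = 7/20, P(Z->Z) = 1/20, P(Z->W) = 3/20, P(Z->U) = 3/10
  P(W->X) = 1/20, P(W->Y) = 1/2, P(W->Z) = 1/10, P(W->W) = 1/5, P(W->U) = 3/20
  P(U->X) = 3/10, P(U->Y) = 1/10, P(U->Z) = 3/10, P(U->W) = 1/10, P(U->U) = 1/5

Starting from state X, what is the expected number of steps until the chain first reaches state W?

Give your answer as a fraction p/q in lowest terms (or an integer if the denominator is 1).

Answer: 1045/136

Derivation:
Let h_i = expected steps to first reach W from state i.
Boundary: h_W = 0.
First-step equations for the other states:
  h_X = 1 + 1/10*h_X + 3/20*h_Y + 9/20*h_Z + 1/4*h_W + 1/20*h_U
  h_Y = 1 + 1/20*h_X + 13/20*h_Y + 1/5*h_Z + 1/20*h_W + 1/20*h_U
  h_Z = 1 + 3/20*h_X + 7/20*h_Y + 1/20*h_Z + 3/20*h_W + 3/10*h_U
  h_U = 1 + 3/10*h_X + 1/10*h_Y + 3/10*h_Z + 1/10*h_W + 1/5*h_U

Substituting h_W = 0 and rearranging gives the linear system (I - Q) h = 1:
  [9/10, -3/20, -9/20, -1/20] . (h_X, h_Y, h_Z, h_U) = 1
  [-1/20, 7/20, -1/5, -1/20] . (h_X, h_Y, h_Z, h_U) = 1
  [-3/20, -7/20, 19/20, -3/10] . (h_X, h_Y, h_Z, h_U) = 1
  [-3/10, -1/10, -3/10, 4/5] . (h_X, h_Y, h_Z, h_U) = 1

Solving yields:
  h_X = 1045/136
  h_Y = 868/85
  h_Z = 351/40
  h_U = 1183/136

Starting state is X, so the expected hitting time is h_X = 1045/136.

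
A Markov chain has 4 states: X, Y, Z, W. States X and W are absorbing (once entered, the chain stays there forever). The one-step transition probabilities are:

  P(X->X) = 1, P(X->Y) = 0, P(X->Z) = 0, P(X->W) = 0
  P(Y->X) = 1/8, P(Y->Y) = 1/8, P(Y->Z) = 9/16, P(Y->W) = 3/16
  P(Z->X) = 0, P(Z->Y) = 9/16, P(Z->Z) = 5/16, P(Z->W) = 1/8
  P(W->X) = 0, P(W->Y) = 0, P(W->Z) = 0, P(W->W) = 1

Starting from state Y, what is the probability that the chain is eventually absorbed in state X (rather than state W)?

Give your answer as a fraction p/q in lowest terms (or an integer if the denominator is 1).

Answer: 22/73

Derivation:
Let a_i = P(absorbed in X | start in state i).
Boundary conditions: a_X = 1, a_W = 0.
For each transient state i, a_i = sum_j P(i->j) * a_j:
  a_Y = 1/8*a_X + 1/8*a_Y + 9/16*a_Z + 3/16*a_W
  a_Z = 0*a_X + 9/16*a_Y + 5/16*a_Z + 1/8*a_W

Substituting a_X = 1 and a_W = 0, rearrange to (I - Q) a = r where r[i] = P(i -> X):
  [7/8, -9/16] . (a_Y, a_Z) = 1/8
  [-9/16, 11/16] . (a_Y, a_Z) = 0

Solving yields:
  a_Y = 22/73
  a_Z = 18/73

Starting state is Y, so the absorption probability is a_Y = 22/73.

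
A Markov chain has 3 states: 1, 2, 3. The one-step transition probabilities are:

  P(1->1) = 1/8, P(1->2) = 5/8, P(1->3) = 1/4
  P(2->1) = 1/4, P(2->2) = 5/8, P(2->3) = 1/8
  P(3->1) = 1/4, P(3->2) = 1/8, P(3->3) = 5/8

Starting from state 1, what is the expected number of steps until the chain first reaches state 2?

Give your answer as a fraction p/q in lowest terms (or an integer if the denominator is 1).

Let h_i = expected steps to first reach 2 from state i.
Boundary: h_2 = 0.
First-step equations for the other states:
  h_1 = 1 + 1/8*h_1 + 5/8*h_2 + 1/4*h_3
  h_3 = 1 + 1/4*h_1 + 1/8*h_2 + 5/8*h_3

Substituting h_2 = 0 and rearranging gives the linear system (I - Q) h = 1:
  [7/8, -1/4] . (h_1, h_3) = 1
  [-1/4, 3/8] . (h_1, h_3) = 1

Solving yields:
  h_1 = 40/17
  h_3 = 72/17

Starting state is 1, so the expected hitting time is h_1 = 40/17.

Answer: 40/17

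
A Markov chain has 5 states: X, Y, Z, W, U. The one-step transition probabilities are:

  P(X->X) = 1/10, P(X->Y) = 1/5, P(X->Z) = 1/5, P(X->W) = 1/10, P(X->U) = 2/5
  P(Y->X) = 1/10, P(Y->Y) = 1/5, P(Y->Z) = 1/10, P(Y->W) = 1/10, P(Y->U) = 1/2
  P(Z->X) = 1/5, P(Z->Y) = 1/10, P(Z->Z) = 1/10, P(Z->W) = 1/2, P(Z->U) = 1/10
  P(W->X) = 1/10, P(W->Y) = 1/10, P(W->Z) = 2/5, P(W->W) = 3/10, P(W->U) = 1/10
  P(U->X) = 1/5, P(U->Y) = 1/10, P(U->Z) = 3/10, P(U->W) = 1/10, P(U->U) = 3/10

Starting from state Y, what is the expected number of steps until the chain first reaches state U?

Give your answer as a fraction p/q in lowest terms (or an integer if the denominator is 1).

Let h_i = expected steps to first reach U from state i.
Boundary: h_U = 0.
First-step equations for the other states:
  h_X = 1 + 1/10*h_X + 1/5*h_Y + 1/5*h_Z + 1/10*h_W + 2/5*h_U
  h_Y = 1 + 1/10*h_X + 1/5*h_Y + 1/10*h_Z + 1/10*h_W + 1/2*h_U
  h_Z = 1 + 1/5*h_X + 1/10*h_Y + 1/10*h_Z + 1/2*h_W + 1/10*h_U
  h_W = 1 + 1/10*h_X + 1/10*h_Y + 2/5*h_Z + 3/10*h_W + 1/10*h_U

Substituting h_U = 0 and rearranging gives the linear system (I - Q) h = 1:
  [9/10, -1/5, -1/5, -1/10] . (h_X, h_Y, h_Z, h_W) = 1
  [-1/10, 4/5, -1/10, -1/10] . (h_X, h_Y, h_Z, h_W) = 1
  [-1/5, -1/10, 9/10, -1/2] . (h_X, h_Y, h_Z, h_W) = 1
  [-1/10, -1/10, -2/5, 7/10] . (h_X, h_Y, h_Z, h_W) = 1

Solving yields:
  h_X = 7880/2237
  h_Y = 6720/2237
  h_Z = 11600/2237
  h_W = 11910/2237

Starting state is Y, so the expected hitting time is h_Y = 6720/2237.

Answer: 6720/2237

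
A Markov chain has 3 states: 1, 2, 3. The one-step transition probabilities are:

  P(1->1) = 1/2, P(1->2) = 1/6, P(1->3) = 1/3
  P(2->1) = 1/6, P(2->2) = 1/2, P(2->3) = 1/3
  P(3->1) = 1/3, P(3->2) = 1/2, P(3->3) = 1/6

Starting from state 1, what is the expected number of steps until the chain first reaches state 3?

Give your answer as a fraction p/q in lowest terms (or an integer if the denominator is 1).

Let h_i = expected steps to first reach 3 from state i.
Boundary: h_3 = 0.
First-step equations for the other states:
  h_1 = 1 + 1/2*h_1 + 1/6*h_2 + 1/3*h_3
  h_2 = 1 + 1/6*h_1 + 1/2*h_2 + 1/3*h_3

Substituting h_3 = 0 and rearranging gives the linear system (I - Q) h = 1:
  [1/2, -1/6] . (h_1, h_2) = 1
  [-1/6, 1/2] . (h_1, h_2) = 1

Solving yields:
  h_1 = 3
  h_2 = 3

Starting state is 1, so the expected hitting time is h_1 = 3.

Answer: 3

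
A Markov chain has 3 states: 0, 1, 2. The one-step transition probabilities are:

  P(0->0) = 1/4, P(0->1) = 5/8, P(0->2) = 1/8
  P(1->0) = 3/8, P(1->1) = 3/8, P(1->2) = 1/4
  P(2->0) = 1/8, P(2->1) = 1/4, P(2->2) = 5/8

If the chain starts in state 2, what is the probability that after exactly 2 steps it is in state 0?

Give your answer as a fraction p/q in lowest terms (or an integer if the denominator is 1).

Computing P^2 by repeated multiplication:
P^1 =
  0: [1/4, 5/8, 1/8]
  1: [3/8, 3/8, 1/4]
  2: [1/8, 1/4, 5/8]
P^2 =
  0: [5/16, 27/64, 17/64]
  1: [17/64, 7/16, 19/64]
  2: [13/64, 21/64, 15/32]

(P^2)[2 -> 0] = 13/64

Answer: 13/64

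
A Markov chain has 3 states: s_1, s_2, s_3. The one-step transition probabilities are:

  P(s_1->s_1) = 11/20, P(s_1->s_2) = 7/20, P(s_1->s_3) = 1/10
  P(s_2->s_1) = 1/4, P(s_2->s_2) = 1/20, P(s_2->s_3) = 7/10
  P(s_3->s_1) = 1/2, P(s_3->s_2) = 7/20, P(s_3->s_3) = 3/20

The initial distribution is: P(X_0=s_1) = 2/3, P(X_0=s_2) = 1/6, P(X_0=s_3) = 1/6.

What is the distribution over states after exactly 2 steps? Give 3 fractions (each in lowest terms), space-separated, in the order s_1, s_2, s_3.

Propagating the distribution step by step (d_{t+1} = d_t * P):
d_0 = (s_1=2/3, s_2=1/6, s_3=1/6)
  d_1[s_1] = 2/3*11/20 + 1/6*1/4 + 1/6*1/2 = 59/120
  d_1[s_2] = 2/3*7/20 + 1/6*1/20 + 1/6*7/20 = 3/10
  d_1[s_3] = 2/3*1/10 + 1/6*7/10 + 1/6*3/20 = 5/24
d_1 = (s_1=59/120, s_2=3/10, s_3=5/24)
  d_2[s_1] = 59/120*11/20 + 3/10*1/4 + 5/24*1/2 = 1079/2400
  d_2[s_2] = 59/120*7/20 + 3/10*1/20 + 5/24*7/20 = 13/50
  d_2[s_3] = 59/120*1/10 + 3/10*7/10 + 5/24*3/20 = 697/2400
d_2 = (s_1=1079/2400, s_2=13/50, s_3=697/2400)

Answer: 1079/2400 13/50 697/2400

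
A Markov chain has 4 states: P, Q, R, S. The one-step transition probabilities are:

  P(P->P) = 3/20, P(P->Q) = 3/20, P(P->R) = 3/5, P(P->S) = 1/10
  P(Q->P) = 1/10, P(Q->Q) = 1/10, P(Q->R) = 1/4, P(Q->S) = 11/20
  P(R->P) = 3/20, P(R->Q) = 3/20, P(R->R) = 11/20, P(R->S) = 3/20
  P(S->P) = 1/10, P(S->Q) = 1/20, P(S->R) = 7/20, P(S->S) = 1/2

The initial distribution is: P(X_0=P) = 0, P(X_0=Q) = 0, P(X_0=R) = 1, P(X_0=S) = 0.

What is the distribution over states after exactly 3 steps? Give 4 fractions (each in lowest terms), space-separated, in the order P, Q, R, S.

Answer: 1047/8000 189/1600 187/400 567/2000

Derivation:
Propagating the distribution step by step (d_{t+1} = d_t * P):
d_0 = (P=0, Q=0, R=1, S=0)
  d_1[P] = 0*3/20 + 0*1/10 + 1*3/20 + 0*1/10 = 3/20
  d_1[Q] = 0*3/20 + 0*1/10 + 1*3/20 + 0*1/20 = 3/20
  d_1[R] = 0*3/5 + 0*1/4 + 1*11/20 + 0*7/20 = 11/20
  d_1[S] = 0*1/10 + 0*11/20 + 1*3/20 + 0*1/2 = 3/20
d_1 = (P=3/20, Q=3/20, R=11/20, S=3/20)
  d_2[P] = 3/20*3/20 + 3/20*1/10 + 11/20*3/20 + 3/20*1/10 = 27/200
  d_2[Q] = 3/20*3/20 + 3/20*1/10 + 11/20*3/20 + 3/20*1/20 = 51/400
  d_2[R] = 3/20*3/5 + 3/20*1/4 + 11/20*11/20 + 3/20*7/20 = 193/400
  d_2[S] = 3/20*1/10 + 3/20*11/20 + 11/20*3/20 + 3/20*1/2 = 51/200
d_2 = (P=27/200, Q=51/400, R=193/400, S=51/200)
  d_3[P] = 27/200*3/20 + 51/400*1/10 + 193/400*3/20 + 51/200*1/10 = 1047/8000
  d_3[Q] = 27/200*3/20 + 51/400*1/10 + 193/400*3/20 + 51/200*1/20 = 189/1600
  d_3[R] = 27/200*3/5 + 51/400*1/4 + 193/400*11/20 + 51/200*7/20 = 187/400
  d_3[S] = 27/200*1/10 + 51/400*11/20 + 193/400*3/20 + 51/200*1/2 = 567/2000
d_3 = (P=1047/8000, Q=189/1600, R=187/400, S=567/2000)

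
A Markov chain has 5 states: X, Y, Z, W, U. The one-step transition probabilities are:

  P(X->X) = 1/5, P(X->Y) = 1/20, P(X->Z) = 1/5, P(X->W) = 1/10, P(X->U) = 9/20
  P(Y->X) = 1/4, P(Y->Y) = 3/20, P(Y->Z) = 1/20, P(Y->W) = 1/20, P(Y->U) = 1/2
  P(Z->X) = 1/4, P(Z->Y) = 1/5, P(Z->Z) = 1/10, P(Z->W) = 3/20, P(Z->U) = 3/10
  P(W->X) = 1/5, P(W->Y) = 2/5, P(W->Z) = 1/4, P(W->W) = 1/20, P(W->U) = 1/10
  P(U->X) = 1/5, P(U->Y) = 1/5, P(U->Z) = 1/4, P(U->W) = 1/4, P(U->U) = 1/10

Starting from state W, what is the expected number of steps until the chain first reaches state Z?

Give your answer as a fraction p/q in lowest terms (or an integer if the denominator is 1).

Let h_i = expected steps to first reach Z from state i.
Boundary: h_Z = 0.
First-step equations for the other states:
  h_X = 1 + 1/5*h_X + 1/20*h_Y + 1/5*h_Z + 1/10*h_W + 9/20*h_U
  h_Y = 1 + 1/4*h_X + 3/20*h_Y + 1/20*h_Z + 1/20*h_W + 1/2*h_U
  h_W = 1 + 1/5*h_X + 2/5*h_Y + 1/4*h_Z + 1/20*h_W + 1/10*h_U
  h_U = 1 + 1/5*h_X + 1/5*h_Y + 1/4*h_Z + 1/4*h_W + 1/10*h_U

Substituting h_Z = 0 and rearranging gives the linear system (I - Q) h = 1:
  [4/5, -1/20, -1/10, -9/20] . (h_X, h_Y, h_W, h_U) = 1
  [-1/4, 17/20, -1/20, -1/2] . (h_X, h_Y, h_W, h_U) = 1
  [-1/5, -2/5, 19/20, -1/10] . (h_X, h_Y, h_W, h_U) = 1
  [-1/5, -1/5, -1/4, 9/10] . (h_X, h_Y, h_W, h_U) = 1

Solving yields:
  h_X = 4445/881
  h_Y = 15535/2643
  h_W = 13510/2643
  h_U = 13105/2643

Starting state is W, so the expected hitting time is h_W = 13510/2643.

Answer: 13510/2643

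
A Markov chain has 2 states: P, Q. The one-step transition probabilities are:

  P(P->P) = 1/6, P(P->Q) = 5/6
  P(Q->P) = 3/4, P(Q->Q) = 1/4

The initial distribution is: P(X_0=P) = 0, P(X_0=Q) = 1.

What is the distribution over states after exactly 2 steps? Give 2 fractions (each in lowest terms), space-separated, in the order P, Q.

Answer: 5/16 11/16

Derivation:
Propagating the distribution step by step (d_{t+1} = d_t * P):
d_0 = (P=0, Q=1)
  d_1[P] = 0*1/6 + 1*3/4 = 3/4
  d_1[Q] = 0*5/6 + 1*1/4 = 1/4
d_1 = (P=3/4, Q=1/4)
  d_2[P] = 3/4*1/6 + 1/4*3/4 = 5/16
  d_2[Q] = 3/4*5/6 + 1/4*1/4 = 11/16
d_2 = (P=5/16, Q=11/16)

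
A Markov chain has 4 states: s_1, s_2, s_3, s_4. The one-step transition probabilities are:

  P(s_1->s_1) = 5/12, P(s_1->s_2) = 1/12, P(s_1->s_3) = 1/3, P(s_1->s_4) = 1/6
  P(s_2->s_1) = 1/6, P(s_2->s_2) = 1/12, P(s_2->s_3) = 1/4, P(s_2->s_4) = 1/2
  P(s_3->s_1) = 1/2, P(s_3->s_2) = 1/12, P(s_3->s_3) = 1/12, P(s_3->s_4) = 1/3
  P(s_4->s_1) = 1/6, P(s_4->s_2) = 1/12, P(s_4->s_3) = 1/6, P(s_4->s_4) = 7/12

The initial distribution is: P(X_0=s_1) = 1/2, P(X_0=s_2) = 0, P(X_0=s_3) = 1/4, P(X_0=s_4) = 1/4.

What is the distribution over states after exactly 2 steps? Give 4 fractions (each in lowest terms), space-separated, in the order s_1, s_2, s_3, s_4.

Answer: 97/288 1/12 125/576 209/576

Derivation:
Propagating the distribution step by step (d_{t+1} = d_t * P):
d_0 = (s_1=1/2, s_2=0, s_3=1/4, s_4=1/4)
  d_1[s_1] = 1/2*5/12 + 0*1/6 + 1/4*1/2 + 1/4*1/6 = 3/8
  d_1[s_2] = 1/2*1/12 + 0*1/12 + 1/4*1/12 + 1/4*1/12 = 1/12
  d_1[s_3] = 1/2*1/3 + 0*1/4 + 1/4*1/12 + 1/4*1/6 = 11/48
  d_1[s_4] = 1/2*1/6 + 0*1/2 + 1/4*1/3 + 1/4*7/12 = 5/16
d_1 = (s_1=3/8, s_2=1/12, s_3=11/48, s_4=5/16)
  d_2[s_1] = 3/8*5/12 + 1/12*1/6 + 11/48*1/2 + 5/16*1/6 = 97/288
  d_2[s_2] = 3/8*1/12 + 1/12*1/12 + 11/48*1/12 + 5/16*1/12 = 1/12
  d_2[s_3] = 3/8*1/3 + 1/12*1/4 + 11/48*1/12 + 5/16*1/6 = 125/576
  d_2[s_4] = 3/8*1/6 + 1/12*1/2 + 11/48*1/3 + 5/16*7/12 = 209/576
d_2 = (s_1=97/288, s_2=1/12, s_3=125/576, s_4=209/576)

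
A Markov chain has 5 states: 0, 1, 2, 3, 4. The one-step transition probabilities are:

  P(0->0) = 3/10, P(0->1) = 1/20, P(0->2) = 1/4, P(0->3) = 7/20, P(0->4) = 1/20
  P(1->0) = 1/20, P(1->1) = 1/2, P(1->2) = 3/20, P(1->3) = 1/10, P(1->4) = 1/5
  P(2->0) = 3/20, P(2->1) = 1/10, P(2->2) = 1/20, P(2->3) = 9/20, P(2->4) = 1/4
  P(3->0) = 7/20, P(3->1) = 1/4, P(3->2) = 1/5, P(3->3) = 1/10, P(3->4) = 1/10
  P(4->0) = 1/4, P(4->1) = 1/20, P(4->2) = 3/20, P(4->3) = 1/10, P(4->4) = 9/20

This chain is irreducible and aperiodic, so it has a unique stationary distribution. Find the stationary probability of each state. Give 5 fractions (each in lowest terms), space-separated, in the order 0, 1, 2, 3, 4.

The stationary distribution satisfies pi = pi * P, i.e.:
  pi_0 = 3/10*pi_0 + 1/20*pi_1 + 3/20*pi_2 + 7/20*pi_3 + 1/4*pi_4
  pi_1 = 1/20*pi_0 + 1/2*pi_1 + 1/10*pi_2 + 1/4*pi_3 + 1/20*pi_4
  pi_2 = 1/4*pi_0 + 3/20*pi_1 + 1/20*pi_2 + 1/5*pi_3 + 3/20*pi_4
  pi_3 = 7/20*pi_0 + 1/10*pi_1 + 9/20*pi_2 + 1/10*pi_3 + 1/10*pi_4
  pi_4 = 1/20*pi_0 + 1/5*pi_1 + 1/4*pi_2 + 1/10*pi_3 + 9/20*pi_4
with normalization: pi_0 + pi_1 + pi_2 + pi_3 + pi_4 = 1.

Using the first 4 balance equations plus normalization, the linear system A*pi = b is:
  [-7/10, 1/20, 3/20, 7/20, 1/4] . pi = 0
  [1/20, -1/2, 1/10, 1/4, 1/20] . pi = 0
  [1/4, 3/20, -19/20, 1/5, 3/20] . pi = 0
  [7/20, 1/10, 9/20, -9/10, 1/10] . pi = 0
  [1, 1, 1, 1, 1] . pi = 1

Solving yields:
  pi_0 = 20861/90923
  pi_1 = 16782/90923
  pi_2 = 15187/90923
  pi_3 = 633/2933
  pi_4 = 18470/90923

Verification (pi * P):
  20861/90923*3/10 + 16782/90923*1/20 + 15187/90923*3/20 + 633/2933*7/20 + 18470/90923*1/4 = 20861/90923 = pi_0  (ok)
  20861/90923*1/20 + 16782/90923*1/2 + 15187/90923*1/10 + 633/2933*1/4 + 18470/90923*1/20 = 16782/90923 = pi_1  (ok)
  20861/90923*1/4 + 16782/90923*3/20 + 15187/90923*1/20 + 633/2933*1/5 + 18470/90923*3/20 = 15187/90923 = pi_2  (ok)
  20861/90923*7/20 + 16782/90923*1/10 + 15187/90923*9/20 + 633/2933*1/10 + 18470/90923*1/10 = 633/2933 = pi_3  (ok)
  20861/90923*1/20 + 16782/90923*1/5 + 15187/90923*1/4 + 633/2933*1/10 + 18470/90923*9/20 = 18470/90923 = pi_4  (ok)

Answer: 20861/90923 16782/90923 15187/90923 633/2933 18470/90923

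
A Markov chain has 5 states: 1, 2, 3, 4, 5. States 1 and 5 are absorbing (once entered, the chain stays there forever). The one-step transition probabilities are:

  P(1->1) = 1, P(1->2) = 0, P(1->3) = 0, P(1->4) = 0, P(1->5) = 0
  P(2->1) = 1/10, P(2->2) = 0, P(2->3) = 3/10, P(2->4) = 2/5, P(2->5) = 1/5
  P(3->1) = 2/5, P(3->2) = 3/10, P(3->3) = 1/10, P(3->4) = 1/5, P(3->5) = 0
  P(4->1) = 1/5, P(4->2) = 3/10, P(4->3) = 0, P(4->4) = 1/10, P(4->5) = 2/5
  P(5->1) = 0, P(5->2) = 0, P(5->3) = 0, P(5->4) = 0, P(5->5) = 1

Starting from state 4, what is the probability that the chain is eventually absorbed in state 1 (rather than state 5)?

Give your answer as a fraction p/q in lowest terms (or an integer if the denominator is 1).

Let a_i = P(absorbed in 1 | start in state i).
Boundary conditions: a_1 = 1, a_5 = 0.
For each transient state i, a_i = sum_j P(i->j) * a_j:
  a_2 = 1/10*a_1 + 0*a_2 + 3/10*a_3 + 2/5*a_4 + 1/5*a_5
  a_3 = 2/5*a_1 + 3/10*a_2 + 1/10*a_3 + 1/5*a_4 + 0*a_5
  a_4 = 1/5*a_1 + 3/10*a_2 + 0*a_3 + 1/10*a_4 + 2/5*a_5

Substituting a_1 = 1 and a_5 = 0, rearrange to (I - Q) a = r where r[i] = P(i -> 1):
  [1, -3/10, -2/5] . (a_2, a_3, a_4) = 1/10
  [-3/10, 9/10, -1/5] . (a_2, a_3, a_4) = 2/5
  [-3/10, 0, 9/10] . (a_2, a_3, a_4) = 1/5

Solving yields:
  a_2 = 91/201
  a_3 = 409/603
  a_4 = 25/67

Starting state is 4, so the absorption probability is a_4 = 25/67.

Answer: 25/67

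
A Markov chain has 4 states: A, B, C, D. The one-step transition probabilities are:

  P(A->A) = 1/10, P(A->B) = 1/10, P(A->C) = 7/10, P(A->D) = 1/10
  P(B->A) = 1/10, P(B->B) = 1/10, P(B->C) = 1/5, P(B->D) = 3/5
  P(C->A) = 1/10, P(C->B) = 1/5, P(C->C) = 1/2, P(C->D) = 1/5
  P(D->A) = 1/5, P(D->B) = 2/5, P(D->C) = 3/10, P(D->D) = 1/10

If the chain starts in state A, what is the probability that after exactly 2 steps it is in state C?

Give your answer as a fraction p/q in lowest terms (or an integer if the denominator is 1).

Computing P^2 by repeated multiplication:
P^1 =
  A: [1/10, 1/10, 7/10, 1/10]
  B: [1/10, 1/10, 1/5, 3/5]
  C: [1/10, 1/5, 1/2, 1/5]
  D: [1/5, 2/5, 3/10, 1/10]
P^2 =
  A: [11/100, 1/5, 47/100, 11/50]
  B: [4/25, 3/10, 37/100, 17/100]
  C: [3/25, 21/100, 21/50, 1/4]
  D: [11/100, 4/25, 2/5, 33/100]

(P^2)[A -> C] = 47/100

Answer: 47/100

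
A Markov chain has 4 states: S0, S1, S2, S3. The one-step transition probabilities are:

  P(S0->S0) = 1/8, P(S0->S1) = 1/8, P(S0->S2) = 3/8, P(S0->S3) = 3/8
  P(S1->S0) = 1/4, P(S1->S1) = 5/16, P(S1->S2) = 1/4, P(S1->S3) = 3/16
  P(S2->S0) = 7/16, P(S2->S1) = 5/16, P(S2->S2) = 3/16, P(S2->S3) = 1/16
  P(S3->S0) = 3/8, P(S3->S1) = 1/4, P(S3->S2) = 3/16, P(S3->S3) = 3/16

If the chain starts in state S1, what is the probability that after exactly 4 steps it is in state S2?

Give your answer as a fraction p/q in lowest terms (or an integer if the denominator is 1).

Answer: 16819/65536

Derivation:
Computing P^4 by repeated multiplication:
P^1 =
  S0: [1/8, 1/8, 3/8, 3/8]
  S1: [1/4, 5/16, 1/4, 3/16]
  S2: [7/16, 5/16, 3/16, 1/16]
  S3: [3/8, 1/4, 3/16, 3/16]
P^2 =
  S0: [45/128, 17/64, 7/32, 21/128]
  S1: [37/128, 65/256, 65/256, 13/64]
  S2: [61/256, 29/128, 37/128, 63/256]
  S3: [67/256, 59/256, 35/128, 15/64]
P^3 =
  S0: [137/512, 121/512, 553/2048, 463/2048]
  S1: [1175/4096, 503/2048, 1055/4096, 215/1024]
  S2: [625/2048, 517/2048, 1009/4096, 803/4096]
  S3: [305/1024, 1019/4096, 257/1024, 829/4096]
P^4 =
  S0: [9681/32768, 8133/32768, 517/2048, 3341/16384]
  S1: [18919/65536, 16095/65536, 16819/65536, 13703/65536]
  S2: [18517/65536, 15927/65536, 1067/4096, 3505/16384]
  S3: [9343/32768, 15991/65536, 16967/65536, 3473/16384]

(P^4)[S1 -> S2] = 16819/65536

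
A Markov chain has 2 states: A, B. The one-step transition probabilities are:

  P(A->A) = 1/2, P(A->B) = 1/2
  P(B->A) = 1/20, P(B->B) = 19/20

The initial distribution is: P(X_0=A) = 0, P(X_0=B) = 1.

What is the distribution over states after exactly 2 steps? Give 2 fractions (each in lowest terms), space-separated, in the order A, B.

Answer: 29/400 371/400

Derivation:
Propagating the distribution step by step (d_{t+1} = d_t * P):
d_0 = (A=0, B=1)
  d_1[A] = 0*1/2 + 1*1/20 = 1/20
  d_1[B] = 0*1/2 + 1*19/20 = 19/20
d_1 = (A=1/20, B=19/20)
  d_2[A] = 1/20*1/2 + 19/20*1/20 = 29/400
  d_2[B] = 1/20*1/2 + 19/20*19/20 = 371/400
d_2 = (A=29/400, B=371/400)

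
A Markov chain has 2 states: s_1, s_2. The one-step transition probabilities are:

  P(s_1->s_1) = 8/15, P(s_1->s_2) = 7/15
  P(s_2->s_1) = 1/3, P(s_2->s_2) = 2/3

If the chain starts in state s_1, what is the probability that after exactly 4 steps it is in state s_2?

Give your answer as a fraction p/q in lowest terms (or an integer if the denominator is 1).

Computing P^4 by repeated multiplication:
P^1 =
  s_1: [8/15, 7/15]
  s_2: [1/3, 2/3]
P^2 =
  s_1: [11/25, 14/25]
  s_2: [2/5, 3/5]
P^3 =
  s_1: [158/375, 217/375]
  s_2: [31/75, 44/75]
P^4 =
  s_1: [261/625, 364/625]
  s_2: [52/125, 73/125]

(P^4)[s_1 -> s_2] = 364/625

Answer: 364/625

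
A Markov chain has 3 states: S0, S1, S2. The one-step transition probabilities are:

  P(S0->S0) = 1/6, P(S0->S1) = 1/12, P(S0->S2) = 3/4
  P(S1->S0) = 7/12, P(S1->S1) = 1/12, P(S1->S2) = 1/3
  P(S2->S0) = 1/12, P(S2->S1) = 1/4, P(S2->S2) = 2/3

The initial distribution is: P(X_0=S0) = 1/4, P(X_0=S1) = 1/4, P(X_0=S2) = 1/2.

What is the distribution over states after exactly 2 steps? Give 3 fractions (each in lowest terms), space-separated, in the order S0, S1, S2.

Answer: 107/576 53/288 121/192

Derivation:
Propagating the distribution step by step (d_{t+1} = d_t * P):
d_0 = (S0=1/4, S1=1/4, S2=1/2)
  d_1[S0] = 1/4*1/6 + 1/4*7/12 + 1/2*1/12 = 11/48
  d_1[S1] = 1/4*1/12 + 1/4*1/12 + 1/2*1/4 = 1/6
  d_1[S2] = 1/4*3/4 + 1/4*1/3 + 1/2*2/3 = 29/48
d_1 = (S0=11/48, S1=1/6, S2=29/48)
  d_2[S0] = 11/48*1/6 + 1/6*7/12 + 29/48*1/12 = 107/576
  d_2[S1] = 11/48*1/12 + 1/6*1/12 + 29/48*1/4 = 53/288
  d_2[S2] = 11/48*3/4 + 1/6*1/3 + 29/48*2/3 = 121/192
d_2 = (S0=107/576, S1=53/288, S2=121/192)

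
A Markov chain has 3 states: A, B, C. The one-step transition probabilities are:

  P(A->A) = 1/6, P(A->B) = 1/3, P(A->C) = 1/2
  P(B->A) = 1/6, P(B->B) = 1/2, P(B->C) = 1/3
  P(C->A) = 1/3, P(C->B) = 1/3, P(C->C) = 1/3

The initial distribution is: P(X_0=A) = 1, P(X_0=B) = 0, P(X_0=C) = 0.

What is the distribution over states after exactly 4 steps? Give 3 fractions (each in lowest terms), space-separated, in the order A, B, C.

Propagating the distribution step by step (d_{t+1} = d_t * P):
d_0 = (A=1, B=0, C=0)
  d_1[A] = 1*1/6 + 0*1/6 + 0*1/3 = 1/6
  d_1[B] = 1*1/3 + 0*1/2 + 0*1/3 = 1/3
  d_1[C] = 1*1/2 + 0*1/3 + 0*1/3 = 1/2
d_1 = (A=1/6, B=1/3, C=1/2)
  d_2[A] = 1/6*1/6 + 1/3*1/6 + 1/2*1/3 = 1/4
  d_2[B] = 1/6*1/3 + 1/3*1/2 + 1/2*1/3 = 7/18
  d_2[C] = 1/6*1/2 + 1/3*1/3 + 1/2*1/3 = 13/36
d_2 = (A=1/4, B=7/18, C=13/36)
  d_3[A] = 1/4*1/6 + 7/18*1/6 + 13/36*1/3 = 49/216
  d_3[B] = 1/4*1/3 + 7/18*1/2 + 13/36*1/3 = 43/108
  d_3[C] = 1/4*1/2 + 7/18*1/3 + 13/36*1/3 = 3/8
d_3 = (A=49/216, B=43/108, C=3/8)
  d_4[A] = 49/216*1/6 + 43/108*1/6 + 3/8*1/3 = 11/48
  d_4[B] = 49/216*1/3 + 43/108*1/2 + 3/8*1/3 = 259/648
  d_4[C] = 49/216*1/2 + 43/108*1/3 + 3/8*1/3 = 481/1296
d_4 = (A=11/48, B=259/648, C=481/1296)

Answer: 11/48 259/648 481/1296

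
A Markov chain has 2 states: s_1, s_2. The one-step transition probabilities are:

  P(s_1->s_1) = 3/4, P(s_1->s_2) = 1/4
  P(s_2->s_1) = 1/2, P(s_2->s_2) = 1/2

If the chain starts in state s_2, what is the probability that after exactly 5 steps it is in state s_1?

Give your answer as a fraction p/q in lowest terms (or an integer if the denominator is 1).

Answer: 341/512

Derivation:
Computing P^5 by repeated multiplication:
P^1 =
  s_1: [3/4, 1/4]
  s_2: [1/2, 1/2]
P^2 =
  s_1: [11/16, 5/16]
  s_2: [5/8, 3/8]
P^3 =
  s_1: [43/64, 21/64]
  s_2: [21/32, 11/32]
P^4 =
  s_1: [171/256, 85/256]
  s_2: [85/128, 43/128]
P^5 =
  s_1: [683/1024, 341/1024]
  s_2: [341/512, 171/512]

(P^5)[s_2 -> s_1] = 341/512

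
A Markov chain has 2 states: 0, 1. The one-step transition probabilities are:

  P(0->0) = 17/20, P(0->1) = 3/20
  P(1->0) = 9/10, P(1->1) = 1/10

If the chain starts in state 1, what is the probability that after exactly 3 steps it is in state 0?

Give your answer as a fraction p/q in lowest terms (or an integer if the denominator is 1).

Computing P^3 by repeated multiplication:
P^1 =
  0: [17/20, 3/20]
  1: [9/10, 1/10]
P^2 =
  0: [343/400, 57/400]
  1: [171/200, 29/200]
P^3 =
  0: [6857/8000, 1143/8000]
  1: [3429/4000, 571/4000]

(P^3)[1 -> 0] = 3429/4000

Answer: 3429/4000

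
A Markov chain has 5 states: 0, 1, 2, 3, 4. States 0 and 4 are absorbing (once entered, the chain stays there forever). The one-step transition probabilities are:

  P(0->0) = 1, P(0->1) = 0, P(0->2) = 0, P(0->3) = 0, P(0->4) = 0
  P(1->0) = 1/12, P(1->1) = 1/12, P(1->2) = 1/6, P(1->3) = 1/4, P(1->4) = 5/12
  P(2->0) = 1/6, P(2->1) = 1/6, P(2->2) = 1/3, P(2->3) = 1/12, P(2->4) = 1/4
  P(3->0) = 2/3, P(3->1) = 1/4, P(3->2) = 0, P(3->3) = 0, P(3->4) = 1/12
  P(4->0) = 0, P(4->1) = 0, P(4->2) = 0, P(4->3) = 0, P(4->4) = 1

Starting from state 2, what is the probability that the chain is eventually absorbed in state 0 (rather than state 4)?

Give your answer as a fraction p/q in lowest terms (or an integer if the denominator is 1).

Answer: 409/930

Derivation:
Let a_i = P(absorbed in 0 | start in state i).
Boundary conditions: a_0 = 1, a_4 = 0.
For each transient state i, a_i = sum_j P(i->j) * a_j:
  a_1 = 1/12*a_0 + 1/12*a_1 + 1/6*a_2 + 1/4*a_3 + 5/12*a_4
  a_2 = 1/6*a_0 + 1/6*a_1 + 1/3*a_2 + 1/12*a_3 + 1/4*a_4
  a_3 = 2/3*a_0 + 1/4*a_1 + 0*a_2 + 0*a_3 + 1/12*a_4

Substituting a_0 = 1 and a_4 = 0, rearrange to (I - Q) a = r where r[i] = P(i -> 0):
  [11/12, -1/6, -1/4] . (a_1, a_2, a_3) = 1/12
  [-1/6, 2/3, -1/12] . (a_1, a_2, a_3) = 1/6
  [-1/4, 0, 1] . (a_1, a_2, a_3) = 2/3

Solving yields:
  a_1 = 176/465
  a_2 = 409/930
  a_3 = 118/155

Starting state is 2, so the absorption probability is a_2 = 409/930.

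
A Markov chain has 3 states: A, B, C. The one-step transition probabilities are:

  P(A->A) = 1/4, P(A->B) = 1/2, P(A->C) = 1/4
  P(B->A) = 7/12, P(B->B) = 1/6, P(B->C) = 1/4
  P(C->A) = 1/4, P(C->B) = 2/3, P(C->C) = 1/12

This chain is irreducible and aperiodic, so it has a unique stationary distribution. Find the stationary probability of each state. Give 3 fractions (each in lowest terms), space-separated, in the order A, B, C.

Answer: 43/112 45/112 3/14

Derivation:
The stationary distribution satisfies pi = pi * P, i.e.:
  pi_A = 1/4*pi_A + 7/12*pi_B + 1/4*pi_C
  pi_B = 1/2*pi_A + 1/6*pi_B + 2/3*pi_C
  pi_C = 1/4*pi_A + 1/4*pi_B + 1/12*pi_C
with normalization: pi_A + pi_B + pi_C = 1.

Using the first 2 balance equations plus normalization, the linear system A*pi = b is:
  [-3/4, 7/12, 1/4] . pi = 0
  [1/2, -5/6, 2/3] . pi = 0
  [1, 1, 1] . pi = 1

Solving yields:
  pi_A = 43/112
  pi_B = 45/112
  pi_C = 3/14

Verification (pi * P):
  43/112*1/4 + 45/112*7/12 + 3/14*1/4 = 43/112 = pi_A  (ok)
  43/112*1/2 + 45/112*1/6 + 3/14*2/3 = 45/112 = pi_B  (ok)
  43/112*1/4 + 45/112*1/4 + 3/14*1/12 = 3/14 = pi_C  (ok)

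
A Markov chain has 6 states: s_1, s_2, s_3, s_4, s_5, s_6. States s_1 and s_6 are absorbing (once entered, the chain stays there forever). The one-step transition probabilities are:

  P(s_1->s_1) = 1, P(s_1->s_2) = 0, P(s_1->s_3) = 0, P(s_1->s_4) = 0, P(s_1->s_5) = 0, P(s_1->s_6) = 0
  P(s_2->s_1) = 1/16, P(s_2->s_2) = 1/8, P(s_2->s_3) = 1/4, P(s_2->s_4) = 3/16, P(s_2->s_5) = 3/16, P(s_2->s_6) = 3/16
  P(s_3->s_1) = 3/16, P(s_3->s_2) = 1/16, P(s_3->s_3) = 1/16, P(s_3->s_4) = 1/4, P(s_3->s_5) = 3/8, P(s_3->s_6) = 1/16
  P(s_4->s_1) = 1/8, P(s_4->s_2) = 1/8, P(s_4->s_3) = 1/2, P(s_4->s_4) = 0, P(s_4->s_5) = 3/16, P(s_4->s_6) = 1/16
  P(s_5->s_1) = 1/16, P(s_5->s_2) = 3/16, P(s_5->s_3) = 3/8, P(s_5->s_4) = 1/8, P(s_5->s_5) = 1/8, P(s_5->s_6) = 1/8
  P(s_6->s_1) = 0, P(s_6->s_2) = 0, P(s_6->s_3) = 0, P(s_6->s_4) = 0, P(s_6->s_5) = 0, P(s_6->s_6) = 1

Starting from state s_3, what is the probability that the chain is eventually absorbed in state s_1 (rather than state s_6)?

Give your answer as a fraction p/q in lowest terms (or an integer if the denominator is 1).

Answer: 12626/21577

Derivation:
Let a_i = P(absorbed in s_1 | start in state i).
Boundary conditions: a_s_1 = 1, a_s_6 = 0.
For each transient state i, a_i = sum_j P(i->j) * a_j:
  a_s_2 = 1/16*a_s_1 + 1/8*a_s_2 + 1/4*a_s_3 + 3/16*a_s_4 + 3/16*a_s_5 + 3/16*a_s_6
  a_s_3 = 3/16*a_s_1 + 1/16*a_s_2 + 1/16*a_s_3 + 1/4*a_s_4 + 3/8*a_s_5 + 1/16*a_s_6
  a_s_4 = 1/8*a_s_1 + 1/8*a_s_2 + 1/2*a_s_3 + 0*a_s_4 + 3/16*a_s_5 + 1/16*a_s_6
  a_s_5 = 1/16*a_s_1 + 3/16*a_s_2 + 3/8*a_s_3 + 1/8*a_s_4 + 1/8*a_s_5 + 1/8*a_s_6

Substituting a_s_1 = 1 and a_s_6 = 0, rearrange to (I - Q) a = r where r[i] = P(i -> s_1):
  [7/8, -1/4, -3/16, -3/16] . (a_s_2, a_s_3, a_s_4, a_s_5) = 1/16
  [-1/16, 15/16, -1/4, -3/8] . (a_s_2, a_s_3, a_s_4, a_s_5) = 3/16
  [-1/8, -1/2, 1, -3/16] . (a_s_2, a_s_3, a_s_4, a_s_5) = 1/8
  [-3/16, -3/8, -1/8, 7/8] . (a_s_2, a_s_3, a_s_4, a_s_5) = 1/16

Solving yields:
  a_s_2 = 10119/21577
  a_s_3 = 12626/21577
  a_s_4 = 12315/21577
  a_s_5 = 10880/21577

Starting state is s_3, so the absorption probability is a_s_3 = 12626/21577.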